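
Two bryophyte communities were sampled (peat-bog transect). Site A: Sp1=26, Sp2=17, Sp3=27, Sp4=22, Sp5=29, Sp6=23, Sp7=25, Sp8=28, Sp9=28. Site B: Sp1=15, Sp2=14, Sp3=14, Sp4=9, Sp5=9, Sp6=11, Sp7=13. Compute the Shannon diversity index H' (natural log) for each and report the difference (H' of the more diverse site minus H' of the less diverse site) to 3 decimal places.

Site A: N=225, proportions 0.115556, 0.075556, 0.12, 0.097778, 0.128889, 0.102222, 0.111111, 0.124444, 0.124444, giving H' = 2.186283 (working shown to 6 dp, full precision carried).
Site B: N=85, proportions 0.176471, 0.164706, 0.164706, 0.105882, 0.105882, 0.129412, 0.152941, giving H' = 1.927527.
Difference = |2.186283 − 1.927527| = 0.258756, i.e. 0.259 to 3 decimal places.

0.259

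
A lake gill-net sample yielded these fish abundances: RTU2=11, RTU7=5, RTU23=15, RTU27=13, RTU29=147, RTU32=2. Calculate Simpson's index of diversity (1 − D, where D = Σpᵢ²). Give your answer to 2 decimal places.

0.41

Total N = 11+5+15+13+147+2 = 193, so the proportions are 0.057, 0.0259, 0.0777, 0.0674, 0.7617, 0.0104 (working shown to 4 dp, full precision carried).
D = 0.057² + 0.0259² + 0.0777² + 0.0674² + 0.7617² + 0.0104² = 0.0032 + 0.0007 + 0.0060 + 0.0045 + 0.5801 + 0.0001 = 0.5947.
So 1 − D = 0.4053, i.e. 0.41 to 2 decimal places.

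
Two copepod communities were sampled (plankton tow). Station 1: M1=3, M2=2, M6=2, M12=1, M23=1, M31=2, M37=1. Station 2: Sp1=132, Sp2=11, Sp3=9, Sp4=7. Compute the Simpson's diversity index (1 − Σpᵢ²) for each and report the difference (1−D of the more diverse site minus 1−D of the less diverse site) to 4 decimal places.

0.5325

Station 1: N=12, proportions 0.25, 0.166667, 0.166667, 0.083333, 0.083333, 0.166667, 0.083333, giving 1−D = 0.833333 (working shown to 6 dp, full precision carried).
Station 2: N=159, proportions 0.830189, 0.069182, 0.056604, 0.044025, giving 1−D = 0.300858.
Difference = |0.833333 − 0.300858| = 0.532475, i.e. 0.5325 to 4 decimal places.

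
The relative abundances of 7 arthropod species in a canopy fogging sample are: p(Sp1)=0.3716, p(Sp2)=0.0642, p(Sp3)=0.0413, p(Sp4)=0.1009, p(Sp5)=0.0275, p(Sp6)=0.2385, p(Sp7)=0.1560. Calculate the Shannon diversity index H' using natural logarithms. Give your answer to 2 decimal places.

1.64

Each pᵢ ln pᵢ term (working shown to 4 dp, full precision carried): 0.3716×(-0.9899)=-0.3679, 0.0642×(-2.7458)=-0.1763, 0.0413×(-3.1869)=-0.1316, 0.1009×(-2.2936)=-0.2314, 0.0275×(-3.5936)=-0.0988, 0.2385×(-1.4334)=-0.3419, 0.156×(-1.8579)=-0.2898.
Sum = -1.6377, so H' = 1.64.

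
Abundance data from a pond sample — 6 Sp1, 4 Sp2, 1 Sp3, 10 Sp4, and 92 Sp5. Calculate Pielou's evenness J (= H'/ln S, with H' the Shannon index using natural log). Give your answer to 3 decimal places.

0.434

Total N = 6+4+1+10+92 = 113, so the proportions are 0.0531, 0.0354, 0.00885, 0.0885, 0.81416 (working shown to 5 dp, full precision carried).
H' = −Σ pᵢ ln pᵢ = −((-0.15587) + (-0.11827) + (-0.04184) + (-0.21458) + (-0.16739)) = 0.69795.
With S = 5 species, ln S = 1.60944, so J = 0.69795/1.60944 = 0.43366, i.e. 0.434 to 3 decimal places.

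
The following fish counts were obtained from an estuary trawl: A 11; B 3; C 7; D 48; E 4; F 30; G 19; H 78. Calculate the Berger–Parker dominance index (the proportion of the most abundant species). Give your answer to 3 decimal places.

0.390

Total N = 11+3+7+48+4+30+19+78 = 200, so the proportions are 0.055, 0.015, 0.035, 0.24, 0.02, 0.15, 0.095, 0.39 (working shown to 5 dp, full precision carried).
The largest proportion is 0.39, i.e. d = 0.390 to 3 decimal places.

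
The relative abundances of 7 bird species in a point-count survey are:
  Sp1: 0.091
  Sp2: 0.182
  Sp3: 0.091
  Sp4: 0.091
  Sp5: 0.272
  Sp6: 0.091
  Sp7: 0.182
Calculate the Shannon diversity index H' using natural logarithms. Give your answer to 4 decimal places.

1.8468

Each pᵢ ln pᵢ term (working shown to 6 dp, full precision carried): 0.091×(-2.396896)=-0.218118, 0.182×(-1.703749)=-0.310082, 0.091×(-2.396896)=-0.218118, 0.091×(-2.396896)=-0.218118, 0.272×(-1.301953)=-0.354131, 0.091×(-2.396896)=-0.218118, 0.182×(-1.703749)=-0.310082.
Sum = -1.846766, so H' = 1.8468.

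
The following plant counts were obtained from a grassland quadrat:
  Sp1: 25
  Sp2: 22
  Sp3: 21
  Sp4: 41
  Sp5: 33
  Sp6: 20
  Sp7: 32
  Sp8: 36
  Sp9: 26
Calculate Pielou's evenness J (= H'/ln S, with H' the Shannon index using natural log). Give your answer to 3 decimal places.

0.987

Total N = 25+22+21+41+33+20+32+36+26 = 256, so the proportions are 0.09766, 0.08594, 0.08203, 0.16016, 0.12891, 0.07812, 0.125, 0.14062, 0.10156 (working shown to 5 dp, full precision carried).
H' = −Σ pᵢ ln pᵢ = −((-0.22718) + (-0.21090) + (-0.20513) + (-0.29334) + (-0.26409) + (-0.19918) + (-0.25993) + (-0.27586) + (-0.23228)) = 2.16789.
With S = 9 species, ln S = 2.19722, so J = 2.16789/2.19722 = 0.98665, i.e. 0.987 to 3 decimal places.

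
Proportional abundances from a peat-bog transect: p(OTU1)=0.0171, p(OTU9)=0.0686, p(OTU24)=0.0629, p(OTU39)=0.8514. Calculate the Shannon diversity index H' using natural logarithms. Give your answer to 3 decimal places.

0.564

Each pᵢ ln pᵢ term (working shown to 5 dp, full precision carried): 0.0171×(-4.06868)=-0.06957, 0.0686×(-2.67946)=-0.18381, 0.0629×(-2.76621)=-0.17399, 0.8514×(-0.16087)=-0.13697.
Sum = -0.56435, so H' = 0.564.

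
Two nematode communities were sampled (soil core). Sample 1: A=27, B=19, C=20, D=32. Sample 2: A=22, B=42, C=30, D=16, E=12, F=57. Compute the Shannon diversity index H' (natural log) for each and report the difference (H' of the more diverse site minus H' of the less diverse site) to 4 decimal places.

0.2956

Sample 1: N=98, proportions 0.2755102, 0.1938776, 0.2040816, 0.3265306, giving H' = 1.3630274 (working shown to 7 dp, full precision carried).
Sample 2: N=179, proportions 0.122905, 0.2346369, 0.1675978, 0.0893855, 0.0670391, 0.3184358, giving H' = 1.6585858.
Difference = |1.3630274 − 1.6585858| = 0.2955584, i.e. 0.2956 to 4 decimal places.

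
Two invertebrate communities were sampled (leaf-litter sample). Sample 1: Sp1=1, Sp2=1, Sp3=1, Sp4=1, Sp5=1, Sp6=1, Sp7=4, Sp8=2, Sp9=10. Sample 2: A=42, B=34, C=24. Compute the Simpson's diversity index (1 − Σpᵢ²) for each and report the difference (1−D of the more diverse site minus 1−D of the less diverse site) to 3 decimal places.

Sample 1: N=22, proportions 0.04545, 0.04545, 0.04545, 0.04545, 0.04545, 0.04545, 0.18182, 0.09091, 0.45455, giving 1−D = 0.73967 (working shown to 5 dp, full precision carried).
Sample 2: N=100, proportions 0.42, 0.34, 0.24, giving 1−D = 0.65040.
Difference = |0.73967 − 0.65040| = 0.08927, i.e. 0.089 to 3 decimal places.

0.089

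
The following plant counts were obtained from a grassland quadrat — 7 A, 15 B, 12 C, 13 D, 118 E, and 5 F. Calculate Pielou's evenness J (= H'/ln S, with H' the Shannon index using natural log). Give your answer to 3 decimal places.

0.606

Total N = 7+15+12+13+118+5 = 170, so the proportions are 0.04118, 0.08824, 0.07059, 0.07647, 0.69412, 0.02941 (working shown to 5 dp, full precision carried).
H' = −Σ pᵢ ln pᵢ = −((-0.13135) + (-0.21421) + (-0.18712) + (-0.19659) + (-0.25343) + (-0.10372)) = 1.08643.
With S = 6 species, ln S = 1.79176, so J = 1.08643/1.79176 = 0.60635, i.e. 0.606 to 3 decimal places.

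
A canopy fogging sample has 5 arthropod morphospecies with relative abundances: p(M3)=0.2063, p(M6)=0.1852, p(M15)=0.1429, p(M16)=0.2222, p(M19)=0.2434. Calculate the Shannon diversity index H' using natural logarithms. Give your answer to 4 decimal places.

1.5941

Each pᵢ ln pᵢ term (working shown to 6 dp, full precision carried): 0.2063×(-1.578424)=-0.325629, 0.1852×(-1.686319)=-0.312306, 0.1429×(-1.945610)=-0.278028, 0.2222×(-1.504177)=-0.334228, 0.2434×(-1.413049)=-0.343936.
Sum = -1.594127, so H' = 1.5941.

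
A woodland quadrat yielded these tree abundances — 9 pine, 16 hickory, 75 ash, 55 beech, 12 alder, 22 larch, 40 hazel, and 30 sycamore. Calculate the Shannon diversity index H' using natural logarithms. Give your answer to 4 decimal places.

Total N = 9+16+75+55+12+22+40+30 = 259, so the proportions are 0.034749, 0.061776, 0.289575, 0.212355, 0.046332, 0.084942, 0.15444, 0.11583 (working shown to 6 dp, full precision carried).
Each pᵢ ln pᵢ term: 0.034749×(-3.359603)=-0.116743, 0.061776×(-2.784239)=-0.171999, 0.289575×(-1.239340)=-0.358882, 0.212355×(-1.549495)=-0.329043, 0.046332×(-3.071921)=-0.142328, 0.084942×(-2.465786)=-0.209449, 0.15444×(-1.867949)=-0.288486, 0.11583×(-2.155631)=-0.249687.
Sum = -1.866618, so H' = 1.8666.

1.8666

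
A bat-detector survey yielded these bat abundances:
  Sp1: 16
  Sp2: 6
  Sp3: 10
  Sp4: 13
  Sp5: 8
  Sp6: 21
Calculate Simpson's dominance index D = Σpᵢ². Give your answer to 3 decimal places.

0.195

Total N = 16+6+10+13+8+21 = 74, so the proportions are 0.21622, 0.08108, 0.13514, 0.17568, 0.10811, 0.28378 (working shown to 5 dp, full precision carried).
D = 0.21622² + 0.08108² + 0.13514² + 0.17568² + 0.10811² + 0.28378² = 0.04675 + 0.00657 + 0.01826 + 0.03086 + 0.01169 + 0.08053 = 0.19467.
To 3 decimal places, D = 0.195.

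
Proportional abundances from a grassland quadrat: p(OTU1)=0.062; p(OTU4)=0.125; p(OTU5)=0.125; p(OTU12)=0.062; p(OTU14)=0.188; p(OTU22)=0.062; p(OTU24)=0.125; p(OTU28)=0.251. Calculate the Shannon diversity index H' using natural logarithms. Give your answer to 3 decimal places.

Each pᵢ ln pᵢ term (working shown to 5 dp, full precision carried): 0.062×(-2.78062)=-0.17240, 0.125×(-2.07944)=-0.25993, 0.125×(-2.07944)=-0.25993, 0.062×(-2.78062)=-0.17240, 0.188×(-1.67131)=-0.31421, 0.062×(-2.78062)=-0.17240, 0.125×(-2.07944)=-0.25993, 0.251×(-1.38230)=-0.34696.
Sum = -1.95815, so H' = 1.958.

1.958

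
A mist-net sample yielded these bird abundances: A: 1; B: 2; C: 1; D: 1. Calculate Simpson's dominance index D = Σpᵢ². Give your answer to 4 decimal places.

0.2800

Total N = 1+2+1+1 = 5, so the proportions are 0.2, 0.4, 0.2, 0.2 (working shown to 6 dp, full precision carried).
D = 0.2² + 0.4² + 0.2² + 0.2² = 0.040000 + 0.160000 + 0.040000 + 0.040000 = 0.280000.
To 4 decimal places, D = 0.2800.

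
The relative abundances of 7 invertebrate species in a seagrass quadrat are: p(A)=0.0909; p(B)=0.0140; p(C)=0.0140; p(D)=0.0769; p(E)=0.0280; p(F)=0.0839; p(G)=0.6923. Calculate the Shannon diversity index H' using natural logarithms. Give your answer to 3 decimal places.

1.097

Each pᵢ ln pᵢ term (working shown to 5 dp, full precision carried): 0.0909×(-2.39800)=-0.21798, 0.014×(-4.26870)=-0.05976, 0.014×(-4.26870)=-0.05976, 0.0769×(-2.56525)=-0.19727, 0.028×(-3.57555)=-0.10012, 0.0839×(-2.47813)=-0.20792, 0.6923×(-0.36774)=-0.25458.
Sum = -1.09738, so H' = 1.097.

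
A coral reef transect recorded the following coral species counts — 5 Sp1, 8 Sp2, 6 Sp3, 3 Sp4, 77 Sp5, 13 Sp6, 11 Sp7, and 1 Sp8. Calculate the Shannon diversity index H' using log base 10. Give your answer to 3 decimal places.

Total N = 5+8+6+3+77+13+11+1 = 124, so the proportions are 0.04032, 0.06452, 0.04839, 0.02419, 0.62097, 0.10484, 0.08871, 0.00806 (working shown to 5 dp, full precision carried).
Each pᵢ log₁₀ pᵢ term: 0.04032×(-1.39445)=-0.05623, 0.06452×(-1.19033)=-0.07680, 0.04839×(-1.31527)=-0.06364, 0.02419×(-1.61630)=-0.03910, 0.62097×(-0.20693)=-0.12850, 0.10484×(-0.97948)=-0.10269, 0.08871×(-1.05203)=-0.09333, 0.00806×(-2.09342)=-0.01688.
Sum = -0.57716, so H' = 0.577.

0.577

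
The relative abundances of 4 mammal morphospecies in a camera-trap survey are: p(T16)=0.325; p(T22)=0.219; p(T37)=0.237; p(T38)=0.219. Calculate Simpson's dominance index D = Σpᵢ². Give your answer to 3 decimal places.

D = 0.325² + 0.219² + 0.237² + 0.219² = 0.10563 + 0.04796 + 0.05617 + 0.04796 = 0.25772 (working shown to 5 dp, full precision carried).
To 3 decimal places, D = 0.258.

0.258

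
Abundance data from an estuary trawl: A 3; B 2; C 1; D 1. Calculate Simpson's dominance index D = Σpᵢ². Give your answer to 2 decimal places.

0.31

Total N = 3+2+1+1 = 7, so the proportions are 0.4286, 0.2857, 0.1429, 0.1429 (working shown to 4 dp, full precision carried).
D = 0.4286² + 0.2857² + 0.1429² + 0.1429² = 0.1837 + 0.0816 + 0.0204 + 0.0204 = 0.3061.
To 2 decimal places, D = 0.31.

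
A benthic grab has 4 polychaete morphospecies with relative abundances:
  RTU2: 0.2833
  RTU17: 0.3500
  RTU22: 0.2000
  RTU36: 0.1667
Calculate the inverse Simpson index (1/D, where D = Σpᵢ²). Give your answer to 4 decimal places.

3.6962

D = 0.2833² + 0.35² + 0.2² + 0.1667² = 0.08025889 + 0.12250000 + 0.04000000 + 0.02778889 = 0.27054778 (working shown to 8 dp, full precision carried).
So 1/D = 3.696205, i.e. 3.6962 to 4 decimal places.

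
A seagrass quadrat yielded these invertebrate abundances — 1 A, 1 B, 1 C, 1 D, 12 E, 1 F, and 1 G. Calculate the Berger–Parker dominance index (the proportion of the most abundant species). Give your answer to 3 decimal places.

Total N = 1+1+1+1+12+1+1 = 18, so the proportions are 0.05556, 0.05556, 0.05556, 0.05556, 0.66667, 0.05556, 0.05556 (working shown to 5 dp, full precision carried).
The largest proportion is 0.66667, i.e. d = 0.667 to 3 decimal places.

0.667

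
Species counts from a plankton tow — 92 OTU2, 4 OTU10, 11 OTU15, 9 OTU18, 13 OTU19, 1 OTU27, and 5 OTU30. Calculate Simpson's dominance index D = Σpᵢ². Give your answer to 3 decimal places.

0.487

Total N = 92+4+11+9+13+1+5 = 135, so the proportions are 0.68148, 0.02963, 0.08148, 0.06667, 0.0963, 0.00741, 0.03704 (working shown to 5 dp, full precision carried).
D = 0.68148² + 0.02963² + 0.08148² + 0.06667² + 0.0963² + 0.00741² + 0.03704² = 0.46442 + 0.00088 + 0.00664 + 0.00444 + 0.00927 + 0.00005 + 0.00137 = 0.48708.
To 3 decimal places, D = 0.487.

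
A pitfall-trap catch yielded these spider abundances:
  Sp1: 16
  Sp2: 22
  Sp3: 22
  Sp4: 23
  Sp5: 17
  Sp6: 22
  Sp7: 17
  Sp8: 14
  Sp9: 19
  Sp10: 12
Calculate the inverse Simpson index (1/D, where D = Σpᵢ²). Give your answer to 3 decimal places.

9.629

Total N = 16+22+22+23+17+22+17+14+19+12 = 184, so the proportions are 0.0869565, 0.1195652, 0.1195652, 0.125, 0.0923913, 0.1195652, 0.0923913, 0.076087, 0.1032609, 0.0652174 (working shown to 7 dp, full precision carried).
D = 0.0869565² + 0.1195652² + 0.1195652² + 0.125² + 0.0923913² + 0.1195652² + 0.0923913² + 0.076087² + 0.1032609² + 0.0652174² = 0.0075614 + 0.0142958 + 0.0142958 + 0.0156250 + 0.0085362 + 0.0142958 + 0.0085362 + 0.0057892 + 0.0106628 + 0.0042533 = 0.1038516.
So 1/D = 9.62912, i.e. 9.629 to 3 decimal places.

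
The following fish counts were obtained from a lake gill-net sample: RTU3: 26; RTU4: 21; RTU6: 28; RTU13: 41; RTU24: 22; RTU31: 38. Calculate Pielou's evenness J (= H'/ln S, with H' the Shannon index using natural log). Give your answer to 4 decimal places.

Total N = 26+21+28+41+22+38 = 176, so the proportions are 0.147727, 0.119318, 0.159091, 0.232955, 0.125, 0.215909 (working shown to 6 dp, full precision carried).
H' = −Σ pᵢ ln pᵢ = −((-0.282512) + (-0.253666) + (-0.292454) + (-0.339394) + (-0.259930) + (-0.330967)) = 1.758922.
With S = 6 species, ln S = 1.791759, so J = 1.758922/1.791759 = 0.981673, i.e. 0.9817 to 4 decimal places.

0.9817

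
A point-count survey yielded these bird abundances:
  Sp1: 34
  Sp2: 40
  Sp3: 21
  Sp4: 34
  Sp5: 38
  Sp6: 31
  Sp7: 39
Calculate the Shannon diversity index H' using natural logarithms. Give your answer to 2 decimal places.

Total N = 34+40+21+34+38+31+39 = 237, so the proportions are 0.1435, 0.1688, 0.0886, 0.1435, 0.1603, 0.1308, 0.1646 (working shown to 4 dp, full precision carried).
Each pᵢ ln pᵢ term: 0.1435×(-1.9417)=-0.2786, 0.1688×(-1.7792)=-0.3003, 0.0886×(-2.4235)=-0.2147, 0.1435×(-1.9417)=-0.2786, 0.1603×(-1.8305)=-0.2935, 0.1308×(-2.0341)=-0.2661, 0.1646×(-1.8045)=-0.2969.
Sum = -1.9286, so H' = 1.93.

1.93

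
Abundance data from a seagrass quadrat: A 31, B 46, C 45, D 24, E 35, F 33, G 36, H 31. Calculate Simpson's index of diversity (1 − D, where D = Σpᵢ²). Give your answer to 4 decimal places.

Total N = 31+46+45+24+35+33+36+31 = 281, so the proportions are 0.11032, 0.163701, 0.160142, 0.085409, 0.124555, 0.117438, 0.128114, 0.11032 (working shown to 6 dp, full precision carried).
D = 0.11032² + 0.163701² + 0.160142² + 0.085409² + 0.124555² + 0.117438² + 0.128114² + 0.11032² = 0.012171 + 0.026798 + 0.025646 + 0.007295 + 0.015514 + 0.013792 + 0.016413 + 0.012171 = 0.129798.
So 1 − D = 0.870202, i.e. 0.8702 to 4 decimal places.

0.8702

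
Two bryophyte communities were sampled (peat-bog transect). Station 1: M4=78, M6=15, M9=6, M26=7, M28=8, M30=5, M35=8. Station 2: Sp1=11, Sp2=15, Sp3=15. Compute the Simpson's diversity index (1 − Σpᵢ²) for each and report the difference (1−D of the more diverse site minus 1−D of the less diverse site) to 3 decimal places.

Station 1: N=127, proportions 0.614173, 0.11811, 0.047244, 0.055118, 0.062992, 0.03937, 0.062992, giving 1−D = 0.594085 (working shown to 6 dp, full precision carried).
Station 2: N=41, proportions 0.268293, 0.365854, 0.365854, giving 1−D = 0.660321.
Difference = |0.594085 − 0.660321| = 0.066236, i.e. 0.066 to 3 decimal places.

0.066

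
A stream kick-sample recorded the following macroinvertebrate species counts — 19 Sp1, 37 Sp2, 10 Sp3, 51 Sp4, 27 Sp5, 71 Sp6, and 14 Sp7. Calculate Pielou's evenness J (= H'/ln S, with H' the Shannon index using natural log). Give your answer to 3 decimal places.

0.904

Total N = 19+37+10+51+27+71+14 = 229, so the proportions are 0.08297, 0.16157, 0.04367, 0.22271, 0.1179, 0.31004, 0.06114 (working shown to 5 dp, full precision carried).
H' = −Σ pᵢ ln pᵢ = −((-0.20653) + (-0.29451) + (-0.13673) + (-0.33448) + (-0.25207) + (-0.36307) + (-0.17085)) = 1.75826.
With S = 7 species, ln S = 1.94591, so J = 1.75826/1.94591 = 0.90356, i.e. 0.904 to 3 decimal places.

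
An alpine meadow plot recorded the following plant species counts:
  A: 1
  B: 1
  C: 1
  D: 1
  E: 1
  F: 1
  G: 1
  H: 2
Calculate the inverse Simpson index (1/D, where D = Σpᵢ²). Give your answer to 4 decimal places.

7.3636

Total N = 1+1+1+1+1+1+1+2 = 9, so the proportions are 0.11111111, 0.11111111, 0.11111111, 0.11111111, 0.11111111, 0.11111111, 0.11111111, 0.22222222 (working shown to 8 dp, full precision carried).
D = 0.11111111² + 0.11111111² + 0.11111111² + 0.11111111² + 0.11111111² + 0.11111111² + 0.11111111² + 0.22222222² = 0.01234568 + 0.01234568 + 0.01234568 + 0.01234568 + 0.01234568 + 0.01234568 + 0.01234568 + 0.04938272 = 0.13580247.
So 1/D = 7.363636, i.e. 7.3636 to 4 decimal places.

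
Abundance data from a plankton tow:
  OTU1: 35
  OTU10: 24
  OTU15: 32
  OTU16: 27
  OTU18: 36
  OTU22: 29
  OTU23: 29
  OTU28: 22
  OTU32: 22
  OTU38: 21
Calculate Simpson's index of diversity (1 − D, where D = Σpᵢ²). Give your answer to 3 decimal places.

Total N = 35+24+32+27+36+29+29+22+22+21 = 277, so the proportions are 0.126354, 0.086643, 0.115523, 0.097473, 0.129964, 0.104693, 0.104693, 0.079422, 0.079422, 0.075812 (working shown to 6 dp, full precision carried).
D = 0.126354² + 0.086643² + 0.115523² + 0.097473² + 0.129964² + 0.104693² + 0.104693² + 0.079422² + 0.079422² + 0.075812² = 0.015965 + 0.007507 + 0.013346 + 0.009501 + 0.016891 + 0.010961 + 0.010961 + 0.006308 + 0.006308 + 0.005748 = 0.103494.
So 1 − D = 0.896506, i.e. 0.897 to 3 decimal places.

0.897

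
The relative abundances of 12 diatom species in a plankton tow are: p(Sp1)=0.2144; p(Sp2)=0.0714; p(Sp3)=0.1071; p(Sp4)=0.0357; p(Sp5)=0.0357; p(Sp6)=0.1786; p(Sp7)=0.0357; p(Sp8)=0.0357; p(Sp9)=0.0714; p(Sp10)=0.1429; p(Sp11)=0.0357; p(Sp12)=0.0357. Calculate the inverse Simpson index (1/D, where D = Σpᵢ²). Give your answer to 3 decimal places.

7.837

D = 0.2144² + 0.0714² + 0.1071² + 0.0357² + 0.0357² + 0.1786² + 0.0357² + 0.0357² + 0.0714² + 0.1429² + 0.0357² + 0.0357² = 0.0459674 + 0.0050980 + 0.0114704 + 0.0012745 + 0.0012745 + 0.0318980 + 0.0012745 + 0.0012745 + 0.0050980 + 0.0204204 + 0.0012745 + 0.0012745 = 0.1275990 (working shown to 7 dp, full precision carried).
So 1/D = 7.83705, i.e. 7.837 to 3 decimal places.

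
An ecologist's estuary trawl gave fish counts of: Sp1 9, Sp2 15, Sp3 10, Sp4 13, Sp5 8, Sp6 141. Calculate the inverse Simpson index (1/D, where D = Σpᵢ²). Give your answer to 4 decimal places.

1.8721

Total N = 9+15+10+13+8+141 = 196, so the proportions are 0.0459184, 0.0765306, 0.0510204, 0.0663265, 0.0408163, 0.7193878 (working shown to 7 dp, full precision carried).
D = 0.0459184² + 0.0765306² + 0.0510204² + 0.0663265² + 0.0408163² + 0.7193878² = 0.0021085 + 0.0058569 + 0.0026031 + 0.0043992 + 0.0016660 + 0.5175187 = 0.5341524.
So 1/D = 1.872125, i.e. 1.8721 to 4 decimal places.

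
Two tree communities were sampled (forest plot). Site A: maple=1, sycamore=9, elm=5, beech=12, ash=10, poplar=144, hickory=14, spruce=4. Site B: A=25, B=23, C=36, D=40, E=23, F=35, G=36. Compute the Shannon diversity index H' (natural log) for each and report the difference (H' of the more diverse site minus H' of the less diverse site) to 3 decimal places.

0.844

Site A: N=199, proportions 0.00503, 0.04523, 0.02513, 0.0603, 0.05025, 0.72362, 0.07035, 0.0201, giving H' = 1.07817 (working shown to 5 dp, full precision carried).
Site B: N=218, proportions 0.11468, 0.1055, 0.16514, 0.18349, 0.1055, 0.16055, 0.16514, giving H' = 1.92252.
Difference = |1.07817 − 1.92252| = 0.84435, i.e. 0.844 to 3 decimal places.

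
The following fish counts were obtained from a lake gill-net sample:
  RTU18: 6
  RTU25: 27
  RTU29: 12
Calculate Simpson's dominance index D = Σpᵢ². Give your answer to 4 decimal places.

Total N = 6+27+12 = 45, so the proportions are 0.133333, 0.6, 0.266667 (working shown to 6 dp, full precision carried).
D = 0.133333² + 0.6² + 0.266667² = 0.017778 + 0.360000 + 0.071111 = 0.448889.
To 4 decimal places, D = 0.4489.

0.4489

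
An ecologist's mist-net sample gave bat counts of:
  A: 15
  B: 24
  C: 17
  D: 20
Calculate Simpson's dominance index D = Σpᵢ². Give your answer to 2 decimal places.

Total N = 15+24+17+20 = 76, so the proportions are 0.1974, 0.3158, 0.2237, 0.2632 (working shown to 4 dp, full precision carried).
D = 0.1974² + 0.3158² + 0.2237² + 0.2632² = 0.0390 + 0.0997 + 0.0500 + 0.0693 = 0.2580.
To 2 decimal places, D = 0.26.

0.26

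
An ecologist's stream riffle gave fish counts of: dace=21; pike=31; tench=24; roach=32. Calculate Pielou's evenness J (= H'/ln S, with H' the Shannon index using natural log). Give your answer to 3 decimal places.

0.989

Total N = 21+31+24+32 = 108, so the proportions are 0.19444, 0.28704, 0.22222, 0.2963 (working shown to 5 dp, full precision carried).
H' = −Σ pᵢ ln pᵢ = −((-0.31842) + (-0.35826) + (-0.33424) + (-0.36041)) = 1.37134.
With S = 4 species, ln S = 1.38629, so J = 1.37134/1.38629 = 0.98921, i.e. 0.989 to 3 decimal places.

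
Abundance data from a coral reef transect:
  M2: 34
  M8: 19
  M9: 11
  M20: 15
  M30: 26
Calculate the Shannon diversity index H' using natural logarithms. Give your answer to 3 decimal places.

Total N = 34+19+11+15+26 = 105, so the proportions are 0.32381, 0.18095, 0.10476, 0.14286, 0.24762 (working shown to 5 dp, full precision carried).
Each pᵢ ln pᵢ term: 0.32381×(-1.12760)=-0.36513, 0.18095×(-1.70952)=-0.30934, 0.10476×(-2.25607)=-0.23635, 0.14286×(-1.94591)=-0.27799, 0.24762×(-1.39586)=-0.34564.
Sum = -1.53445, so H' = 1.534.

1.534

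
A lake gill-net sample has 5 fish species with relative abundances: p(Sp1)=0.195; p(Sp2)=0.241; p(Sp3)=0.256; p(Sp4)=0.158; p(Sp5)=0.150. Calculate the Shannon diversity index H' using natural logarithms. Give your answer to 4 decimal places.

1.5866

Each pᵢ ln pᵢ term (working shown to 6 dp, full precision carried): 0.195×(-1.634756)=-0.318777, 0.241×(-1.422958)=-0.342933, 0.256×(-1.362578)=-0.348820, 0.158×(-1.845160)=-0.291535, 0.15×(-1.897120)=-0.284568.
Sum = -1.586634, so H' = 1.5866.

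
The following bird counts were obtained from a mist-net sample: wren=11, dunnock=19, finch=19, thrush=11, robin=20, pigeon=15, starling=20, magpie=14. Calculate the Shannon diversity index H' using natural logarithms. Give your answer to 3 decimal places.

2.053

Total N = 11+19+19+11+20+15+20+14 = 129, so the proportions are 0.08527, 0.14729, 0.14729, 0.08527, 0.15504, 0.11628, 0.15504, 0.10853 (working shown to 5 dp, full precision carried).
Each pᵢ ln pᵢ term: 0.08527×(-2.46192)=-0.20993, 0.14729×(-1.91537)=-0.28211, 0.14729×(-1.91537)=-0.28211, 0.08527×(-2.46192)=-0.20993, 0.15504×(-1.86408)=-0.28900, 0.11628×(-2.15176)=-0.25020, 0.15504×(-1.86408)=-0.28900, 0.10853×(-2.22076)=-0.24101.
Sum = -2.05331, so H' = 2.053.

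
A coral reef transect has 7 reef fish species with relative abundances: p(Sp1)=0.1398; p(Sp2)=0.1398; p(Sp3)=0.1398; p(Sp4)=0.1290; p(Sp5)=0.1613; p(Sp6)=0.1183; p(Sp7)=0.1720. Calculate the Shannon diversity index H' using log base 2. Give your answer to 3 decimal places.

2.797

Each pᵢ log₂ pᵢ term (working shown to 5 dp, full precision carried): 0.1398×(-2.83856)=-0.39683, 0.1398×(-2.83856)=-0.39683, 0.1398×(-2.83856)=-0.39683, 0.129×(-2.95456)=-0.38114, 0.1613×(-2.63218)=-0.42457, 0.1183×(-3.07948)=-0.36430, 0.172×(-2.53952)=-0.43680.
Sum = -2.79730, so H' = 2.797.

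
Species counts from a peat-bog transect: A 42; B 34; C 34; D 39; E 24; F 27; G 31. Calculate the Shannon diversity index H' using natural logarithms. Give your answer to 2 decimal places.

1.93

Total N = 42+34+34+39+24+27+31 = 231, so the proportions are 0.1818, 0.1472, 0.1472, 0.1688, 0.1039, 0.1169, 0.1342 (working shown to 4 dp, full precision carried).
Each pᵢ ln pᵢ term: 0.1818×(-1.7047)=-0.3100, 0.1472×(-1.9161)=-0.2820, 0.1472×(-1.9161)=-0.2820, 0.1688×(-1.7789)=-0.3003, 0.1039×(-2.2644)=-0.2353, 0.1169×(-2.1466)=-0.2509, 0.1342×(-2.0084)=-0.2695.
Sum = -1.9300, so H' = 1.93.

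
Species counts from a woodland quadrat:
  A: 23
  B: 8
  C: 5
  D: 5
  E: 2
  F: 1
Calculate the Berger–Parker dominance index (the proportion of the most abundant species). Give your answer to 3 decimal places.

0.523

Total N = 23+8+5+5+2+1 = 44, so the proportions are 0.52273, 0.18182, 0.11364, 0.11364, 0.04545, 0.02273 (working shown to 5 dp, full precision carried).
The largest proportion is 0.52273, i.e. d = 0.523 to 3 decimal places.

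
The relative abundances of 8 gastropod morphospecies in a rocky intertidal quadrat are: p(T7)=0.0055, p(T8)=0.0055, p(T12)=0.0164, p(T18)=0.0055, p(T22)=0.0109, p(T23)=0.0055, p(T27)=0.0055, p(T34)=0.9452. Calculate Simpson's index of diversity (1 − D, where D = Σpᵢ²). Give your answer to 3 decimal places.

D = 0.0055² + 0.0055² + 0.0164² + 0.0055² + 0.0109² + 0.0055² + 0.0055² + 0.9452² = 0.00003 + 0.00003 + 0.00027 + 0.00003 + 0.00012 + 0.00003 + 0.00003 + 0.89340 = 0.89394 (working shown to 5 dp, full precision carried).
So 1 − D = 0.10606, i.e. 0.106 to 3 decimal places.

0.106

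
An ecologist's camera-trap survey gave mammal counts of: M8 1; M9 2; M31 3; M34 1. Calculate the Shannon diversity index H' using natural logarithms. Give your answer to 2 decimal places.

1.28

Total N = 1+2+3+1 = 7, so the proportions are 0.1429, 0.2857, 0.4286, 0.1429 (working shown to 4 dp, full precision carried).
Each pᵢ ln pᵢ term: 0.1429×(-1.9459)=-0.2780, 0.2857×(-1.2528)=-0.3579, 0.4286×(-0.8473)=-0.3631, 0.1429×(-1.9459)=-0.2780.
Sum = -1.2770, so H' = 1.28.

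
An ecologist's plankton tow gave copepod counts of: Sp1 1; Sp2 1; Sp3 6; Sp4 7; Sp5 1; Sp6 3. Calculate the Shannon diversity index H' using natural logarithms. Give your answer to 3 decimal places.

1.488

Total N = 1+1+6+7+1+3 = 19, so the proportions are 0.05263, 0.05263, 0.31579, 0.36842, 0.05263, 0.15789 (working shown to 5 dp, full precision carried).
Each pᵢ ln pᵢ term: 0.05263×(-2.94444)=-0.15497, 0.05263×(-2.94444)=-0.15497, 0.31579×(-1.15268)=-0.36400, 0.36842×(-0.99853)=-0.36788, 0.05263×(-2.94444)=-0.15497, 0.15789×(-1.84583)=-0.29145.
Sum = -1.48824, so H' = 1.488.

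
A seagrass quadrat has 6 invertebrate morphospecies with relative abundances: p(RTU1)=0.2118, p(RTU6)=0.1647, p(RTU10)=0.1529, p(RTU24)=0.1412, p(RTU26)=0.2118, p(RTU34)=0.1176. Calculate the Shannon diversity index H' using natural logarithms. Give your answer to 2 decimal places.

1.77

Each pᵢ ln pᵢ term (working shown to 4 dp, full precision carried): 0.2118×(-1.5521)=-0.3287, 0.1647×(-1.8036)=-0.2971, 0.1529×(-1.8780)=-0.2871, 0.1412×(-1.9576)=-0.2764, 0.2118×(-1.5521)=-0.3287, 0.1176×(-2.1405)=-0.2517.
Sum = -1.7698, so H' = 1.77.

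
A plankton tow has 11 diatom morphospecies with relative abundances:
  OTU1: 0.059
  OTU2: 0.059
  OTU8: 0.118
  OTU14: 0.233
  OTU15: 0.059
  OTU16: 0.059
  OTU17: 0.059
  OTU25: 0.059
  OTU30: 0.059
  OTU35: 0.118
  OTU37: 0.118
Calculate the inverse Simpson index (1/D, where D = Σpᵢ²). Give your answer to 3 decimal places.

D = 0.059² + 0.059² + 0.118² + 0.233² + 0.059² + 0.059² + 0.059² + 0.059² + 0.059² + 0.118² + 0.118² = 0.0034810 + 0.0034810 + 0.0139240 + 0.0542890 + 0.0034810 + 0.0034810 + 0.0034810 + 0.0034810 + 0.0034810 + 0.0139240 + 0.0139240 = 0.1204280 (working shown to 7 dp, full precision carried).
So 1/D = 8.30372, i.e. 8.304 to 3 decimal places.

8.304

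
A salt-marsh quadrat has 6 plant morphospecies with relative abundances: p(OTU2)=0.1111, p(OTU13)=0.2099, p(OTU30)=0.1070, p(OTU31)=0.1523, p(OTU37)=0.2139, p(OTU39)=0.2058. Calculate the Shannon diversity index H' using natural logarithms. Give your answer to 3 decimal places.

1.753

Each pᵢ ln pᵢ term (working shown to 5 dp, full precision carried): 0.1111×(-2.19732)=-0.24412, 0.2099×(-1.56112)=-0.32768, 0.107×(-2.23493)=-0.23914, 0.1523×(-1.88190)=-0.28661, 0.2139×(-1.54225)=-0.32989, 0.2058×(-1.58085)=-0.32534.
Sum = -1.75278, so H' = 1.753.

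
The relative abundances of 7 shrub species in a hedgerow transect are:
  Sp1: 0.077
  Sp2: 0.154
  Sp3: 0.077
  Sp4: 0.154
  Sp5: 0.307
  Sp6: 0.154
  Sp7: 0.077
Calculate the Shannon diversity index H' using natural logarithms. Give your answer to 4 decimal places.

1.8191

Each pᵢ ln pᵢ term (working shown to 6 dp, full precision carried): 0.077×(-2.563950)=-0.197424, 0.154×(-1.870803)=-0.288104, 0.077×(-2.563950)=-0.197424, 0.154×(-1.870803)=-0.288104, 0.307×(-1.180908)=-0.362539, 0.154×(-1.870803)=-0.288104, 0.077×(-2.563950)=-0.197424.
Sum = -1.819122, so H' = 1.8191.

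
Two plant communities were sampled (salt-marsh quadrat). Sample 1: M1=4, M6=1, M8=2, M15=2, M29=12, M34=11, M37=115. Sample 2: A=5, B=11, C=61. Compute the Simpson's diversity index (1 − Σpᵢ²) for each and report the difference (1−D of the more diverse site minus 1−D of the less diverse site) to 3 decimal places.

Sample 1: N=147, proportions 0.027211, 0.006803, 0.013605, 0.013605, 0.081633, 0.07483, 0.782313, giving 1−D = 0.374566 (working shown to 6 dp, full precision carried).
Sample 2: N=77, proportions 0.064935, 0.142857, 0.792208, giving 1−D = 0.347782.
Difference = |0.374566 − 0.347782| = 0.026784, i.e. 0.027 to 3 decimal places.

0.027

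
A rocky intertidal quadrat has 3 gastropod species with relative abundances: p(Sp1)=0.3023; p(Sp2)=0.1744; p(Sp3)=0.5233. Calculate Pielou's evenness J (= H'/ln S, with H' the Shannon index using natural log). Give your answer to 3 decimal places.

0.915

H' = −Σ pᵢ ln pᵢ = −((-0.36165) + (-0.30457) + (-0.33889)) = 1.00511 (working shown to 5 dp, full precision carried).
With S = 3 species, ln S = 1.09861, so J = 1.00511/1.09861 = 0.91489, i.e. 0.915 to 3 decimal places.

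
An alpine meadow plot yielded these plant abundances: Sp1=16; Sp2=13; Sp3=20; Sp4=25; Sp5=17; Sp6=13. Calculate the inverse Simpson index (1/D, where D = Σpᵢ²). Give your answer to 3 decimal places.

5.669

Total N = 16+13+20+25+17+13 = 104, so the proportions are 0.1538462, 0.125, 0.1923077, 0.2403846, 0.1634615, 0.125 (working shown to 7 dp, full precision carried).
D = 0.1538462² + 0.125² + 0.1923077² + 0.2403846² + 0.1634615² + 0.125² = 0.0236686 + 0.0156250 + 0.0369822 + 0.0577848 + 0.0267197 + 0.0156250 = 0.1764053.
So 1/D = 5.66876, i.e. 5.669 to 3 decimal places.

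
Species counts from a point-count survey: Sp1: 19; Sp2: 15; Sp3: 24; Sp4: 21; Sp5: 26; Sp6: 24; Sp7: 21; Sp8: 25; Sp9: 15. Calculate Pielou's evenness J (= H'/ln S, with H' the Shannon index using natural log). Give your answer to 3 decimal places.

Total N = 19+15+24+21+26+24+21+25+15 = 190, so the proportions are 0.1, 0.07895, 0.12632, 0.11053, 0.13684, 0.12632, 0.11053, 0.13158, 0.07895 (working shown to 5 dp, full precision carried).
H' = −Σ pᵢ ln pᵢ = −((-0.23026) + (-0.20045) + (-0.26134) + (-0.24343) + (-0.27217) + (-0.26134) + (-0.24343) + (-0.26686) + (-0.20045)) = 2.17974.
With S = 9 species, ln S = 2.19722, so J = 2.17974/2.19722 = 0.99204, i.e. 0.992 to 3 decimal places.

0.992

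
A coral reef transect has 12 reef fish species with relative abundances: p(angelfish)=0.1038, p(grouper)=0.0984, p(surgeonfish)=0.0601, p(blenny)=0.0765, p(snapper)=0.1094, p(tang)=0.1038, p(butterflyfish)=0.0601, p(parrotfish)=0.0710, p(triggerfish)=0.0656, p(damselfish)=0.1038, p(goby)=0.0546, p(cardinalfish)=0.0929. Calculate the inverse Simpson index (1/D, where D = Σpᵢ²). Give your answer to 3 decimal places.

11.363

D = 0.1038² + 0.0984² + 0.0601² + 0.0765² + 0.1094² + 0.1038² + 0.0601² + 0.071² + 0.0656² + 0.1038² + 0.0546² + 0.0929² = 0.01077444 + 0.00968256 + 0.00361201 + 0.00585225 + 0.01196836 + 0.01077444 + 0.00361201 + 0.00504100 + 0.00430336 + 0.01077444 + 0.00298116 + 0.00863041 = 0.08800644 (working shown to 8 dp, full precision carried).
So 1/D = 11.36280, i.e. 11.363 to 3 decimal places.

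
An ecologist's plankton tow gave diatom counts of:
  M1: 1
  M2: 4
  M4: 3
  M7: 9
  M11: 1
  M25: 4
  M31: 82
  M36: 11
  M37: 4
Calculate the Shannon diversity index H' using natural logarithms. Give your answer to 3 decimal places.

Total N = 1+4+3+9+1+4+82+11+4 = 119, so the proportions are 0.0084, 0.03361, 0.02521, 0.07563, 0.0084, 0.03361, 0.68908, 0.09244, 0.03361 (working shown to 5 dp, full precision carried).
Each pᵢ ln pᵢ term: 0.0084×(-4.77912)=-0.04016, 0.03361×(-3.39283)=-0.11404, 0.02521×(-3.68051)=-0.09279, 0.07563×(-2.58190)=-0.19527, 0.0084×(-4.77912)=-0.04016, 0.03361×(-3.39283)=-0.11404, 0.68908×(-0.37240)=-0.25661, 0.09244×(-2.38123)=-0.22011, 0.03361×(-3.39283)=-0.11404.
Sum = -1.18724, so H' = 1.187.

1.187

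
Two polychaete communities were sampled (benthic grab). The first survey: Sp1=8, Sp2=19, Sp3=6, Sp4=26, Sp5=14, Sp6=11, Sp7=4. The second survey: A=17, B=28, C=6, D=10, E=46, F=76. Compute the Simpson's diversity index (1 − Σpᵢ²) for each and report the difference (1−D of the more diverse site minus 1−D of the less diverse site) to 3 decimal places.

0.082

The first survey: N=88, proportions 0.09091, 0.21591, 0.06818, 0.29545, 0.15909, 0.125, 0.04545, giving 1−D = 0.81018 (working shown to 5 dp, full precision carried).
The second survey: N=183, proportions 0.0929, 0.15301, 0.03279, 0.05464, 0.25137, 0.4153, giving 1−D = 0.72824.
Difference = |0.81018 − 0.72824| = 0.08194, i.e. 0.082 to 3 decimal places.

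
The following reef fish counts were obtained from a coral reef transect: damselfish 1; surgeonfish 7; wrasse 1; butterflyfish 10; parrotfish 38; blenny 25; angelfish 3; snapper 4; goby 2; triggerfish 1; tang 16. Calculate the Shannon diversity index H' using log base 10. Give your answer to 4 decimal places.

Total N = 1+7+1+10+38+25+3+4+2+1+16 = 108, so the proportions are 0.009259, 0.064815, 0.009259, 0.092593, 0.351852, 0.231481, 0.027778, 0.037037, 0.018519, 0.009259, 0.148148 (working shown to 6 dp, full precision carried).
Each pᵢ log₁₀ pᵢ term: 0.009259×(-2.033424)=-0.018828, 0.064815×(-1.188326)=-0.077021, 0.009259×(-2.033424)=-0.018828, 0.092593×(-1.033424)=-0.095687, 0.351852×(-0.453640)=-0.159614, 0.231481×(-0.635484)=-0.147103, 0.027778×(-1.556303)=-0.043231, 0.037037×(-1.431364)=-0.053013, 0.018519×(-1.732394)=-0.032081, 0.009259×(-2.033424)=-0.018828, 0.148148×(-0.829304)=-0.122860.
Sum = -0.787095, so H' = 0.7871.

0.7871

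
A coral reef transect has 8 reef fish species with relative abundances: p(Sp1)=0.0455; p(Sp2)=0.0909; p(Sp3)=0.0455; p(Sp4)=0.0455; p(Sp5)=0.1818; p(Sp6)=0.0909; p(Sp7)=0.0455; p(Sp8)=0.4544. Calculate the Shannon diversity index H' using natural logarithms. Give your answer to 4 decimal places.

Each pᵢ ln pᵢ term (working shown to 6 dp, full precision carried): 0.0455×(-3.090043)=-0.140597, 0.0909×(-2.397995)=-0.217978, 0.0455×(-3.090043)=-0.140597, 0.0455×(-3.090043)=-0.140597, 0.1818×(-1.704848)=-0.309941, 0.0909×(-2.397995)=-0.217978, 0.0455×(-3.090043)=-0.140597, 0.4544×(-0.788777)=-0.358420.
Sum = -1.666705, so H' = 1.6667.

1.6667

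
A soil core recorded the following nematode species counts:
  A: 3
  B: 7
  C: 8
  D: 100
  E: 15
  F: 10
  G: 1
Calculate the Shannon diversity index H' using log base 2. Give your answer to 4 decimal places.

Total N = 3+7+8+100+15+10+1 = 144, so the proportions are 0.020833, 0.048611, 0.055556, 0.694444, 0.104167, 0.069444, 0.006944 (working shown to 6 dp, full precision carried).
Each pᵢ log₂ pᵢ term: 0.020833×(-5.584963)=-0.116353, 0.048611×(-4.362570)=-0.212069, 0.055556×(-4.169925)=-0.231663, 0.694444×(-0.526069)=-0.365326, 0.104167×(-3.263034)=-0.339899, 0.069444×(-3.847997)=-0.267222, 0.006944×(-7.169925)=-0.049791.
Sum = -1.582323, so H' = 1.5823.

1.5823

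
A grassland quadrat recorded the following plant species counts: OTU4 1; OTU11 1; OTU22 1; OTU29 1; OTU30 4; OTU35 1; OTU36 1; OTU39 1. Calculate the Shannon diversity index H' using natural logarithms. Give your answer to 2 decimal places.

Total N = 1+1+1+1+4+1+1+1 = 11, so the proportions are 0.0909, 0.0909, 0.0909, 0.0909, 0.3636, 0.0909, 0.0909, 0.0909 (working shown to 4 dp, full precision carried).
Each pᵢ ln pᵢ term: 0.0909×(-2.3979)=-0.2180, 0.0909×(-2.3979)=-0.2180, 0.0909×(-2.3979)=-0.2180, 0.0909×(-2.3979)=-0.2180, 0.3636×(-1.0116)=-0.3679, 0.0909×(-2.3979)=-0.2180, 0.0909×(-2.3979)=-0.2180, 0.0909×(-2.3979)=-0.2180.
Sum = -1.8938, so H' = 1.89.

1.89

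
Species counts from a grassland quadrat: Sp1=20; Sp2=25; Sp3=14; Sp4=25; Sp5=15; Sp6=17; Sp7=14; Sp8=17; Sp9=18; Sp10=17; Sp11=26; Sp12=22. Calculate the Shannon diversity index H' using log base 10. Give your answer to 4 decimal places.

1.0690

Total N = 20+25+14+25+15+17+14+17+18+17+26+22 = 230, so the proportions are 0.086957, 0.108696, 0.06087, 0.108696, 0.065217, 0.073913, 0.06087, 0.073913, 0.078261, 0.073913, 0.113043, 0.095652 (working shown to 6 dp, full precision carried).
Each pᵢ log₁₀ pᵢ term: 0.086957×(-1.060698)=-0.092235, 0.108696×(-0.963788)=-0.104760, 0.06087×(-1.215600)=-0.073993, 0.108696×(-0.963788)=-0.104760, 0.065217×(-1.185637)=-0.077324, 0.073913×(-1.131279)=-0.083616, 0.06087×(-1.215600)=-0.073993, 0.073913×(-1.131279)=-0.083616, 0.078261×(-1.106455)=-0.086592, 0.073913×(-1.131279)=-0.083616, 0.113043×(-0.946754)=-0.107024, 0.095652×(-1.019305)=-0.097499.
Sum = -1.069028, so H' = 1.0690.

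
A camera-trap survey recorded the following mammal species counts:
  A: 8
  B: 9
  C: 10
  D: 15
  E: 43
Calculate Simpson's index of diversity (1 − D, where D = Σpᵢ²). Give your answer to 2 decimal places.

0.68

Total N = 8+9+10+15+43 = 85, so the proportions are 0.0941, 0.1059, 0.1176, 0.1765, 0.5059 (working shown to 4 dp, full precision carried).
D = 0.0941² + 0.1059² + 0.1176² + 0.1765² + 0.5059² = 0.0089 + 0.0112 + 0.0138 + 0.0311 + 0.2559 = 0.3210.
So 1 − D = 0.6790, i.e. 0.68 to 2 decimal places.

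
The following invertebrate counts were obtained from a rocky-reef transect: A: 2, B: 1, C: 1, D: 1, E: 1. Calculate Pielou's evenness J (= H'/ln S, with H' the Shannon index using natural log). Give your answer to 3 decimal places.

0.970

Total N = 2+1+1+1+1 = 6, so the proportions are 0.33333, 0.16667, 0.16667, 0.16667, 0.16667 (working shown to 5 dp, full precision carried).
H' = −Σ pᵢ ln pᵢ = −((-0.36620) + (-0.29863) + (-0.29863) + (-0.29863) + (-0.29863)) = 1.56071.
With S = 5 species, ln S = 1.60944, so J = 1.56071/1.60944 = 0.96972, i.e. 0.970 to 3 decimal places.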